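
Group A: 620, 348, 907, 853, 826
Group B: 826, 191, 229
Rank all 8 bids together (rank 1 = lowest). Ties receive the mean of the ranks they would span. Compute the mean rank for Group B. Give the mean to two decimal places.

Sorted (ascending): 191, 229, 348, 620, 826, 826, 853, 907
The 2 values of 826 occupy positions 5–6 → average rank (5+6)/2 = 5.5.
Group B values → pooled ranks: 826→5.5, 191→1, 229→2
Mean rank = (5.5 + 1 + 2) / 3 = 2.83

2.83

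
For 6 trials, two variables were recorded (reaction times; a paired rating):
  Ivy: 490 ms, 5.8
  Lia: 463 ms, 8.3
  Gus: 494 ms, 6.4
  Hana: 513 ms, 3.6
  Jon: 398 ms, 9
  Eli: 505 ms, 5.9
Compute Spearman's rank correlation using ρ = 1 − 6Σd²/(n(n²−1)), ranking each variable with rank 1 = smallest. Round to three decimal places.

Ranks of variable 1: 3, 2, 4, 6, 1, 5
Ranks of variable 2: 2, 5, 4, 1, 6, 3
d = r₁ − r₂: 1, -3, 0, 5, -5, 2
d²: 1, 9, 0, 25, 25, 4; Σd² = 64
ρ = 1 − 6·64/(6·35) = 1 − 384/210 = -0.829

-0.829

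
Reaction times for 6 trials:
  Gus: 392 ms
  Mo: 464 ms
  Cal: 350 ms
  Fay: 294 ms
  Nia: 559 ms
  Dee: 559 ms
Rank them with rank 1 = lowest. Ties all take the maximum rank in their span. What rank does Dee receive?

6

Sorted (ascending): 294, 350, 392, 464, 559, 559
The 2 values of 559 occupy positions 5–6 → each gets rank 6.
Dee has value 559 ms → rank 6.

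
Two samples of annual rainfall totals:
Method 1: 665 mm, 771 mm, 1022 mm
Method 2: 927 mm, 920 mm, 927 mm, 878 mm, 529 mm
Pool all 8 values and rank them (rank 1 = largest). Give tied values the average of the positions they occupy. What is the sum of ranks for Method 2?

22

Sorted (descending): 1022, 927, 927, 920, 878, 771, 665, 529
The 2 values of 927 occupy positions 2–3 → average rank (2+3)/2 = 2.5.
Method 2 values → pooled ranks: 927→2.5, 920→4, 927→2.5, 878→5, 529→8
Rank sum = 2.5 + 4 + 2.5 + 5 + 8 = 22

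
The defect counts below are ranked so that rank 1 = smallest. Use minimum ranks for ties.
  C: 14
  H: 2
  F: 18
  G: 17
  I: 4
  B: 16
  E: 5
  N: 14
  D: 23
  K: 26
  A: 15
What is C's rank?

4

Sorted (ascending): 2, 4, 5, 14, 14, 15, 16, 17, 18, 23, 26
The 2 values of 14 occupy positions 4–5 → each gets rank 4.
C has value 14 → rank 4.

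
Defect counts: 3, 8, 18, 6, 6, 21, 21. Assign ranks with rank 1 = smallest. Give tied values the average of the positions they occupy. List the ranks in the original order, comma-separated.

Sorted (ascending): 3, 6, 6, 8, 18, 21, 21
The 2 values of 6 occupy positions 2–3 → average rank (2+3)/2 = 2.5.
The 2 values of 21 occupy positions 6–7 → average rank (6+7)/2 = 6.5.

1, 4, 5, 2.5, 2.5, 6.5, 6.5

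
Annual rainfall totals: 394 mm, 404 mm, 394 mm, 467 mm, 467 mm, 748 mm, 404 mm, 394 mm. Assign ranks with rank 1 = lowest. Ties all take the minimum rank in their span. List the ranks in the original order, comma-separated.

1, 4, 1, 6, 6, 8, 4, 1

Sorted (ascending): 394, 394, 394, 404, 404, 467, 467, 748
The 3 values of 394 occupy positions 1–3 → each gets rank 1.
The 2 values of 404 occupy positions 4–5 → each gets rank 4.
The 2 values of 467 occupy positions 6–7 → each gets rank 6.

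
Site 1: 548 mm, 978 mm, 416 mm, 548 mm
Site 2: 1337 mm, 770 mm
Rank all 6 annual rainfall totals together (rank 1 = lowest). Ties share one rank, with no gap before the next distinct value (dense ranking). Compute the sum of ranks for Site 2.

8

Sorted (ascending): 416, 548, 548, 770, 978, 1337
The 2 values of 548 share dense rank 2.
Remaining distinct values take the next consecutive integers.
Site 2 values → pooled ranks: 1337→5, 770→3
Rank sum = 5 + 3 = 8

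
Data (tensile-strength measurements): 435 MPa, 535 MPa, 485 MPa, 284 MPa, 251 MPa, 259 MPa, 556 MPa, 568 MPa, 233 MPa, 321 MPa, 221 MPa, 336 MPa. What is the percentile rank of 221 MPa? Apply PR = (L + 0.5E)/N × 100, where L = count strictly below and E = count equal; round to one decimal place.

N = 12.
Strictly below 221: 0. Equal to 221: 1.
PR = (0 + 0.5·1)/12 × 100 = 4.2

4.2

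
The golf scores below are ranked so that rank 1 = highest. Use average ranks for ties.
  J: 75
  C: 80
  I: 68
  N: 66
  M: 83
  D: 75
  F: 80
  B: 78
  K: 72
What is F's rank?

2.5

Sorted (descending): 83, 80, 80, 78, 75, 75, 72, 68, 66
The 2 values of 80 occupy positions 2–3 → average rank (2+3)/2 = 2.5.
The 2 values of 75 occupy positions 5–6 → average rank (5+6)/2 = 5.5.
F has value 80 → rank 2.5.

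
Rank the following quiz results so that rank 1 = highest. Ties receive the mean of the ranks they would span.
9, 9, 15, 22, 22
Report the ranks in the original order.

Sorted (descending): 22, 22, 15, 9, 9
The 2 values of 22 occupy positions 1–2 → average rank (1+2)/2 = 1.5.
The 2 values of 9 occupy positions 4–5 → average rank (4+5)/2 = 4.5.

4.5, 4.5, 3, 1.5, 1.5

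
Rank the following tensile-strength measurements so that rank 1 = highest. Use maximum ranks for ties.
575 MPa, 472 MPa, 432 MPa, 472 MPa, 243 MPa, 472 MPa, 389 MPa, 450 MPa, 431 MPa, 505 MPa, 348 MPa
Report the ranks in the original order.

Sorted (descending): 575, 505, 472, 472, 472, 450, 432, 431, 389, 348, 243
The 3 values of 472 occupy positions 3–5 → each gets rank 5.

1, 5, 7, 5, 11, 5, 9, 6, 8, 2, 10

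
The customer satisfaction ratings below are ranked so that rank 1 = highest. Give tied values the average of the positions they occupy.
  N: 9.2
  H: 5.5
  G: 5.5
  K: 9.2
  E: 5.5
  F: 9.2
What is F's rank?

2

Sorted (descending): 9.2, 9.2, 9.2, 5.5, 5.5, 5.5
The 3 values of 9.2 occupy positions 1–3 → average rank 2.
The 3 values of 5.5 occupy positions 4–6 → average rank 5.
F has value 9.2 → rank 2.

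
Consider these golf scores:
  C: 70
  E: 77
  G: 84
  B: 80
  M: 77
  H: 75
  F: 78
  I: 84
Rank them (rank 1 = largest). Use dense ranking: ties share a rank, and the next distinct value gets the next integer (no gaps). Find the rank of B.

2

Sorted (descending): 84, 84, 80, 78, 77, 77, 75, 70
The 2 values of 84 share dense rank 1.
The 2 values of 77 share dense rank 4.
Remaining distinct values take the next consecutive integers.
B has value 80 → rank 2.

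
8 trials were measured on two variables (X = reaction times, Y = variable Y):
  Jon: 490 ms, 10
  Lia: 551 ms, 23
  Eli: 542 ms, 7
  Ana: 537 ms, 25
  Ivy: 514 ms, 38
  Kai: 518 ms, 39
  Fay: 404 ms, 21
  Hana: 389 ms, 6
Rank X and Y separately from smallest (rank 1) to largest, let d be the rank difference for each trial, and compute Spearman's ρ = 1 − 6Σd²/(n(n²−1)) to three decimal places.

0.333

Ranks of variable 1: 3, 8, 7, 6, 4, 5, 2, 1
Ranks of variable 2: 3, 5, 2, 6, 7, 8, 4, 1
d = r₁ − r₂: 0, 3, 5, 0, -3, -3, -2, 0
d²: 0, 9, 25, 0, 9, 9, 4, 0; Σd² = 56
ρ = 1 − 6·56/(8·63) = 1 − 336/504 = 0.333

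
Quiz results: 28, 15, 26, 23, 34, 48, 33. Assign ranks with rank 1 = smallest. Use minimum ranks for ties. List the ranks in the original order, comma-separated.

4, 1, 3, 2, 6, 7, 5

Sorted (ascending): 15, 23, 26, 28, 33, 34, 48
No ties — each value takes its position as its rank.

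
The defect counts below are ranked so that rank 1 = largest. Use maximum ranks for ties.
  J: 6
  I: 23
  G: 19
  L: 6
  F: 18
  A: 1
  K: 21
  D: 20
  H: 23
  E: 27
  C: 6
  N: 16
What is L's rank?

Sorted (descending): 27, 23, 23, 21, 20, 19, 18, 16, 6, 6, 6, 1
The 2 values of 23 occupy positions 2–3 → each gets rank 3.
The 3 values of 6 occupy positions 9–11 → each gets rank 11.
L has value 6 → rank 11.

11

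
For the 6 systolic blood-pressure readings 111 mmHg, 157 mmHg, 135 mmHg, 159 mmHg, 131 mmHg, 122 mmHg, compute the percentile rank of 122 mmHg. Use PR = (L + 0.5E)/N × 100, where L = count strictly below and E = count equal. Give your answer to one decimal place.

N = 6.
Strictly below 122: 1. Equal to 122: 1.
PR = (1 + 0.5·1)/6 × 100 = 25.0

25.0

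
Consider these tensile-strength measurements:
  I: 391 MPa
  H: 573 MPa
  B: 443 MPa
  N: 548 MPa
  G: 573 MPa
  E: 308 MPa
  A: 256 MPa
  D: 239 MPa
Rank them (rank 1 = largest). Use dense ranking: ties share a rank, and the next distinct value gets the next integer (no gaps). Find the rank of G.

Sorted (descending): 573, 573, 548, 443, 391, 308, 256, 239
The 2 values of 573 share dense rank 1.
Remaining distinct values take the next consecutive integers.
G has value 573 MPa → rank 1.

1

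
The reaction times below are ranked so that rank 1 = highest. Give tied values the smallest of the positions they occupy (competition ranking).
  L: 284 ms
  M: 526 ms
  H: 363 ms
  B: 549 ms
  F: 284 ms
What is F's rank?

4

Sorted (descending): 549, 526, 363, 284, 284
The 2 values of 284 occupy positions 4–5 → each gets rank 4.
F has value 284 ms → rank 4.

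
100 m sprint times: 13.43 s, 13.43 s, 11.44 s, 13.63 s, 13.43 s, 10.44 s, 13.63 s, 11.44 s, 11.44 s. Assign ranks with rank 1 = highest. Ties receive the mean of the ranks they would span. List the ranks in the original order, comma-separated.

Sorted (descending): 13.63, 13.63, 13.43, 13.43, 13.43, 11.44, 11.44, 11.44, 10.44
The 2 values of 13.63 occupy positions 1–2 → average rank (1+2)/2 = 1.5.
The 3 values of 13.43 occupy positions 3–5 → average rank 4.
The 3 values of 11.44 occupy positions 6–8 → average rank 7.

4, 4, 7, 1.5, 4, 9, 1.5, 7, 7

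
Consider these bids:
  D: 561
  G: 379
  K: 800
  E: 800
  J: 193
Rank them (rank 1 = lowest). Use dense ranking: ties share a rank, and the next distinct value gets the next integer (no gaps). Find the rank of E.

Sorted (ascending): 193, 379, 561, 800, 800
The 2 values of 800 share dense rank 4.
Remaining distinct values take the next consecutive integers.
E has value 800 → rank 4.

4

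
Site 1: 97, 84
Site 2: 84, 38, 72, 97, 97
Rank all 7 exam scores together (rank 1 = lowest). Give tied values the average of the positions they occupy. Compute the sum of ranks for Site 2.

Sorted (ascending): 38, 72, 84, 84, 97, 97, 97
The 2 values of 84 occupy positions 3–4 → average rank (3+4)/2 = 3.5.
The 3 values of 97 occupy positions 5–7 → average rank 6.
Site 2 values → pooled ranks: 84→3.5, 38→1, 72→2, 97→6, 97→6
Rank sum = 3.5 + 1 + 2 + 6 + 6 = 18.5

18.5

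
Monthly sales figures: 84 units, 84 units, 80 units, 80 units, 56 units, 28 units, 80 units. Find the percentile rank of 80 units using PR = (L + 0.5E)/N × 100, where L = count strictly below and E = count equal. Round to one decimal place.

N = 7.
Strictly below 80: 2. Equal to 80: 3.
PR = (2 + 0.5·3)/7 × 100 = 50.0

50.0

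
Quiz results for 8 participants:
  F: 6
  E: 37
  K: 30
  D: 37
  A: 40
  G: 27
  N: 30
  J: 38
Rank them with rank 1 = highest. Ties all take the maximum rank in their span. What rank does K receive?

6

Sorted (descending): 40, 38, 37, 37, 30, 30, 27, 6
The 2 values of 37 occupy positions 3–4 → each gets rank 4.
The 2 values of 30 occupy positions 5–6 → each gets rank 6.
K has value 30 → rank 6.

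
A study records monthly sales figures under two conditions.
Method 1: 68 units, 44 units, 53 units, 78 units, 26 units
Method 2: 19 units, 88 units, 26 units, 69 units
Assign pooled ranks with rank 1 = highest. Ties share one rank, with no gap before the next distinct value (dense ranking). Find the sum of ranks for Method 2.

Sorted (descending): 88, 78, 69, 68, 53, 44, 26, 26, 19
The 2 values of 26 share dense rank 7.
Remaining distinct values take the next consecutive integers.
Method 2 values → pooled ranks: 19→8, 88→1, 26→7, 69→3
Rank sum = 8 + 1 + 7 + 3 = 19

19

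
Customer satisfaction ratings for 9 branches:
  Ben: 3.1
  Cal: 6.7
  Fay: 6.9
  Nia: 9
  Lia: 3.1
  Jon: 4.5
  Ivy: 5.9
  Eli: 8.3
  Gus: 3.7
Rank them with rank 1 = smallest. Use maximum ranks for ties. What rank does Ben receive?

Sorted (ascending): 3.1, 3.1, 3.7, 4.5, 5.9, 6.7, 6.9, 8.3, 9
The 2 values of 3.1 occupy positions 1–2 → each gets rank 2.
Ben has value 3.1 → rank 2.

2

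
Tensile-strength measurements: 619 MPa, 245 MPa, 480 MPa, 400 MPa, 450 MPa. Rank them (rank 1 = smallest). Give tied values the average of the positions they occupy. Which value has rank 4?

480

Sorted (ascending): 245, 400, 450, 480, 619
No ties — each value takes its position as its rank.
Rank 4 → value 480.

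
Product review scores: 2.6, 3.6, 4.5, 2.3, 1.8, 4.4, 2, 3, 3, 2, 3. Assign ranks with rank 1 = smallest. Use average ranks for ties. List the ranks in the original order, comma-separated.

5, 9, 11, 4, 1, 10, 2.5, 7, 7, 2.5, 7

Sorted (ascending): 1.8, 2, 2, 2.3, 2.6, 3, 3, 3, 3.6, 4.4, 4.5
The 2 values of 2 occupy positions 2–3 → average rank (2+3)/2 = 2.5.
The 3 values of 3 occupy positions 6–8 → average rank 7.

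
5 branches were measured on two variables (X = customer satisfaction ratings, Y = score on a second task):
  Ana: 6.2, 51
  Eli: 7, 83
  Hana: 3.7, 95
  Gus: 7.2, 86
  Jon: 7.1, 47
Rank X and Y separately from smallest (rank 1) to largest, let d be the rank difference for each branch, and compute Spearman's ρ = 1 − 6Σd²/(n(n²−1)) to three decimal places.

-0.300

Ranks of variable 1: 2, 3, 1, 5, 4
Ranks of variable 2: 2, 3, 5, 4, 1
d = r₁ − r₂: 0, 0, -4, 1, 3
d²: 0, 0, 16, 1, 9; Σd² = 26
ρ = 1 − 6·26/(5·24) = 1 − 156/120 = -0.300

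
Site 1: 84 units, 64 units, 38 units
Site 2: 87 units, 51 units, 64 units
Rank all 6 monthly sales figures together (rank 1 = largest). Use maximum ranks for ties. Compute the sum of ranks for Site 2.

10

Sorted (descending): 87, 84, 64, 64, 51, 38
The 2 values of 64 occupy positions 3–4 → each gets rank 4.
Site 2 values → pooled ranks: 87→1, 51→5, 64→4
Rank sum = 1 + 5 + 4 = 10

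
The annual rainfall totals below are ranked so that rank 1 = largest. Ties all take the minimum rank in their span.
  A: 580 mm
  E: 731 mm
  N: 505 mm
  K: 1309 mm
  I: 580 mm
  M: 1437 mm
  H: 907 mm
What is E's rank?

Sorted (descending): 1437, 1309, 907, 731, 580, 580, 505
The 2 values of 580 occupy positions 5–6 → each gets rank 5.
E has value 731 mm → rank 4.

4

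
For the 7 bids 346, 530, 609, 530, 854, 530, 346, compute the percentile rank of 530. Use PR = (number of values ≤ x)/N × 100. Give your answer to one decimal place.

71.4

N = 7.
Strictly below 530: 2. Equal to 530: 3.
PR = 5/7 × 100 = 71.4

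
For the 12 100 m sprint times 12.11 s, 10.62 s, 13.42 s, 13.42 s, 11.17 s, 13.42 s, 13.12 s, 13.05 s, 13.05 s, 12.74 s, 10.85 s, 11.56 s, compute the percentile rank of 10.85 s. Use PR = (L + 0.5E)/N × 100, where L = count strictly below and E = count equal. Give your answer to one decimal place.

12.5

N = 12.
Strictly below 10.85: 1. Equal to 10.85: 1.
PR = (1 + 0.5·1)/12 × 100 = 12.5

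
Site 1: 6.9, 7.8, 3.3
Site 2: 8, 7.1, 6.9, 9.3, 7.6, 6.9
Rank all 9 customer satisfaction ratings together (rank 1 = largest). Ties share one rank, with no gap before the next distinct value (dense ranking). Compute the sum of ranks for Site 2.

Sorted (descending): 9.3, 8, 7.8, 7.6, 7.1, 6.9, 6.9, 6.9, 3.3
The 3 values of 6.9 share dense rank 6.
Remaining distinct values take the next consecutive integers.
Site 2 values → pooled ranks: 8→2, 7.1→5, 6.9→6, 9.3→1, 7.6→4, 6.9→6
Rank sum = 2 + 5 + 6 + 1 + 4 + 6 = 24

24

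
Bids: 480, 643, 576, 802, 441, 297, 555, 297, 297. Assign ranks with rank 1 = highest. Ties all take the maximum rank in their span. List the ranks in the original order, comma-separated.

Sorted (descending): 802, 643, 576, 555, 480, 441, 297, 297, 297
The 3 values of 297 occupy positions 7–9 → each gets rank 9.

5, 2, 3, 1, 6, 9, 4, 9, 9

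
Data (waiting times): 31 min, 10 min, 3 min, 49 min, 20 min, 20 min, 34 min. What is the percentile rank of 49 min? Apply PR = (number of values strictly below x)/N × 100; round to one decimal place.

N = 7.
Strictly below 49: 6. Equal to 49: 1.
PR = 6/7 × 100 = 85.7

85.7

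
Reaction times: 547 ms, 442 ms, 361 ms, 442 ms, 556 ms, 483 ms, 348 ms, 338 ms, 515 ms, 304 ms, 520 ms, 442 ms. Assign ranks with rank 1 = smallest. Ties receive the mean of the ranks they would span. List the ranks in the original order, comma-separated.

11, 6, 4, 6, 12, 8, 3, 2, 9, 1, 10, 6

Sorted (ascending): 304, 338, 348, 361, 442, 442, 442, 483, 515, 520, 547, 556
The 3 values of 442 occupy positions 5–7 → average rank 6.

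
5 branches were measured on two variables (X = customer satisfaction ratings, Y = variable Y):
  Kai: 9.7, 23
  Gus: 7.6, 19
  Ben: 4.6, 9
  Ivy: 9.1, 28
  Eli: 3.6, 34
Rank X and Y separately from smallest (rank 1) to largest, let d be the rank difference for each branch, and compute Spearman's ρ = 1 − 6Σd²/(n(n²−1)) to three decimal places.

Ranks of variable 1: 5, 3, 2, 4, 1
Ranks of variable 2: 3, 2, 1, 4, 5
d = r₁ − r₂: 2, 1, 1, 0, -4
d²: 4, 1, 1, 0, 16; Σd² = 22
ρ = 1 − 6·22/(5·24) = 1 − 132/120 = -0.100

-0.100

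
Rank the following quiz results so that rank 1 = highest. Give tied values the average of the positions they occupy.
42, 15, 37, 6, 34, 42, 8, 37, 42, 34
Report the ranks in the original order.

2, 8, 4.5, 10, 6.5, 2, 9, 4.5, 2, 6.5

Sorted (descending): 42, 42, 42, 37, 37, 34, 34, 15, 8, 6
The 3 values of 42 occupy positions 1–3 → average rank 2.
The 2 values of 37 occupy positions 4–5 → average rank (4+5)/2 = 4.5.
The 2 values of 34 occupy positions 6–7 → average rank (6+7)/2 = 6.5.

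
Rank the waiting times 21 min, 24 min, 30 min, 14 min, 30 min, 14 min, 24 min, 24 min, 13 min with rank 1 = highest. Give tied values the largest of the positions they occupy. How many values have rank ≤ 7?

6

Sorted (descending): 30, 30, 24, 24, 24, 21, 14, 14, 13
The 2 values of 30 occupy positions 1–2 → each gets rank 2.
The 3 values of 24 occupy positions 3–5 → each gets rank 5.
The 2 values of 14 occupy positions 7–8 → each gets rank 8.
Ranks ≤ 7: {2, 2, 5, 5, 5, 6} → 6 values.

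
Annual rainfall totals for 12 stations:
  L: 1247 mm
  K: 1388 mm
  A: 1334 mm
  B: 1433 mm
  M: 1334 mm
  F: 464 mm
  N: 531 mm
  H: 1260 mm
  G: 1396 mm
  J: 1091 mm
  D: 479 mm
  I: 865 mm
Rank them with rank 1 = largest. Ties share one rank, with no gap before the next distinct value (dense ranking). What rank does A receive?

4

Sorted (descending): 1433, 1396, 1388, 1334, 1334, 1260, 1247, 1091, 865, 531, 479, 464
The 2 values of 1334 share dense rank 4.
Remaining distinct values take the next consecutive integers.
A has value 1334 mm → rank 4.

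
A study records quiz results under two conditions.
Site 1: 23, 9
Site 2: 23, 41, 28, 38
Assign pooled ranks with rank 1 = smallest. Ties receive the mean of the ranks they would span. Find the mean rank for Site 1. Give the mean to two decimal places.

Sorted (ascending): 9, 23, 23, 28, 38, 41
The 2 values of 23 occupy positions 2–3 → average rank (2+3)/2 = 2.5.
Site 1 values → pooled ranks: 23→2.5, 9→1
Mean rank = (2.5 + 1) / 2 = 1.75

1.75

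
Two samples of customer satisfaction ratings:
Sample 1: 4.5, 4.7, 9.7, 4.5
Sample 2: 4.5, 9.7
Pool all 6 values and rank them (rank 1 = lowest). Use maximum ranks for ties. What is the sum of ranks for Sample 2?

9

Sorted (ascending): 4.5, 4.5, 4.5, 4.7, 9.7, 9.7
The 3 values of 4.5 occupy positions 1–3 → each gets rank 3.
The 2 values of 9.7 occupy positions 5–6 → each gets rank 6.
Sample 2 values → pooled ranks: 4.5→3, 9.7→6
Rank sum = 3 + 6 = 9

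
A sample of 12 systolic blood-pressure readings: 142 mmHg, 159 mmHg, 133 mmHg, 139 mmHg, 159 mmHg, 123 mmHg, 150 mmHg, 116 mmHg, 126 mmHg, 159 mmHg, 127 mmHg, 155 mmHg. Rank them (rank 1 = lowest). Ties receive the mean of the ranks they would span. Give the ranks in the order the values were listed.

Sorted (ascending): 116, 123, 126, 127, 133, 139, 142, 150, 155, 159, 159, 159
The 3 values of 159 occupy positions 10–12 → average rank 11.

7, 11, 5, 6, 11, 2, 8, 1, 3, 11, 4, 9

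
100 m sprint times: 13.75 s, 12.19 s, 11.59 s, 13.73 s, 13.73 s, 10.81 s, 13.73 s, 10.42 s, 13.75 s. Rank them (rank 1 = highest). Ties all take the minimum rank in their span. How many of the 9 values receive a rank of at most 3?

5

Sorted (descending): 13.75, 13.75, 13.73, 13.73, 13.73, 12.19, 11.59, 10.81, 10.42
The 2 values of 13.75 occupy positions 1–2 → each gets rank 1.
The 3 values of 13.73 occupy positions 3–5 → each gets rank 3.
Ranks ≤ 3: {1, 1, 3, 3, 3} → 5 values.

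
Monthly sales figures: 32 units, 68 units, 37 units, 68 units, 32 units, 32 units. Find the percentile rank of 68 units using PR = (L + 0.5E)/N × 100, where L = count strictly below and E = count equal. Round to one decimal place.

83.3

N = 6.
Strictly below 68: 4. Equal to 68: 2.
PR = (4 + 0.5·2)/6 × 100 = 83.3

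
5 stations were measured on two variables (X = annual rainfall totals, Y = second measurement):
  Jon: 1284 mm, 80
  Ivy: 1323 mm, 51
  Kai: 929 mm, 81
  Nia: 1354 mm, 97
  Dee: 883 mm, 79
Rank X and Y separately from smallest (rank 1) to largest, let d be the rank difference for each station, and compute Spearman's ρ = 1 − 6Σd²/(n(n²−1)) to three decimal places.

Ranks of variable 1: 3, 4, 2, 5, 1
Ranks of variable 2: 3, 1, 4, 5, 2
d = r₁ − r₂: 0, 3, -2, 0, -1
d²: 0, 9, 4, 0, 1; Σd² = 14
ρ = 1 − 6·14/(5·24) = 1 − 84/120 = 0.300

0.300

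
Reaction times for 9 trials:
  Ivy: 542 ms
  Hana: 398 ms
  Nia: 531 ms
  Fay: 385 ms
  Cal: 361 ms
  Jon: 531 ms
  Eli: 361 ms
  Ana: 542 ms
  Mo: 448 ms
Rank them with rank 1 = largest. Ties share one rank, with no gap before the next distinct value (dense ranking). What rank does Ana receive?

1

Sorted (descending): 542, 542, 531, 531, 448, 398, 385, 361, 361
The 2 values of 542 share dense rank 1.
The 2 values of 531 share dense rank 2.
The 2 values of 361 share dense rank 6.
Remaining distinct values take the next consecutive integers.
Ana has value 542 ms → rank 1.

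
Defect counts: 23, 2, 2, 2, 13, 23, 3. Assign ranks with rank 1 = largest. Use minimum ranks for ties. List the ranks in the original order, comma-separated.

Sorted (descending): 23, 23, 13, 3, 2, 2, 2
The 2 values of 23 occupy positions 1–2 → each gets rank 1.
The 3 values of 2 occupy positions 5–7 → each gets rank 5.

1, 5, 5, 5, 3, 1, 4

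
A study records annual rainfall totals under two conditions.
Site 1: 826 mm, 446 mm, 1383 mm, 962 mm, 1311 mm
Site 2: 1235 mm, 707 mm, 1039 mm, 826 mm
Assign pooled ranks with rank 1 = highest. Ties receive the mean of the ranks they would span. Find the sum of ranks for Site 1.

Sorted (descending): 1383, 1311, 1235, 1039, 962, 826, 826, 707, 446
The 2 values of 826 occupy positions 6–7 → average rank (6+7)/2 = 6.5.
Site 1 values → pooled ranks: 826→6.5, 446→9, 1383→1, 962→5, 1311→2
Rank sum = 6.5 + 9 + 1 + 5 + 2 = 23.5

23.5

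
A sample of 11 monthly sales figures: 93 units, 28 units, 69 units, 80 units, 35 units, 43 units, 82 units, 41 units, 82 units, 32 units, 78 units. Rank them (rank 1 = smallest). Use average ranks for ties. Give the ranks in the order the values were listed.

11, 1, 6, 8, 3, 5, 9.5, 4, 9.5, 2, 7

Sorted (ascending): 28, 32, 35, 41, 43, 69, 78, 80, 82, 82, 93
The 2 values of 82 occupy positions 9–10 → average rank (9+10)/2 = 9.5.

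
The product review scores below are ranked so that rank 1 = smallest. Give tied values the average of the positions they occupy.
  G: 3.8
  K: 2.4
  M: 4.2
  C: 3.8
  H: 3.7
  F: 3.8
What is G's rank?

Sorted (ascending): 2.4, 3.7, 3.8, 3.8, 3.8, 4.2
The 3 values of 3.8 occupy positions 3–5 → average rank 4.
G has value 3.8 → rank 4.

4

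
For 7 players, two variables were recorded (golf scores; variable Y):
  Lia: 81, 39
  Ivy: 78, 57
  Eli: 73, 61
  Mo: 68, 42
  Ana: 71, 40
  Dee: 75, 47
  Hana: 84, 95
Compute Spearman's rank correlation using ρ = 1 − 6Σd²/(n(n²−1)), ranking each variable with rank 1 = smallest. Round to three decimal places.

0.321

Ranks of variable 1: 6, 5, 3, 1, 2, 4, 7
Ranks of variable 2: 1, 5, 6, 3, 2, 4, 7
d = r₁ − r₂: 5, 0, -3, -2, 0, 0, 0
d²: 25, 0, 9, 4, 0, 0, 0; Σd² = 38
ρ = 1 − 6·38/(7·48) = 1 − 228/336 = 0.321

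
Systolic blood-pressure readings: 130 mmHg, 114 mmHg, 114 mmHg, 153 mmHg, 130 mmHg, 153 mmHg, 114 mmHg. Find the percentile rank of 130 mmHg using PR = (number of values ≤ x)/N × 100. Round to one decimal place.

N = 7.
Strictly below 130: 3. Equal to 130: 2.
PR = 5/7 × 100 = 71.4

71.4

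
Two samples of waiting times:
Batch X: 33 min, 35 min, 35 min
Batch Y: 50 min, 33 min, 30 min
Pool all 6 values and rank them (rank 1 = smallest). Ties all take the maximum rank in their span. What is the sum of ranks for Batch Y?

10

Sorted (ascending): 30, 33, 33, 35, 35, 50
The 2 values of 33 occupy positions 2–3 → each gets rank 3.
The 2 values of 35 occupy positions 4–5 → each gets rank 5.
Batch Y values → pooled ranks: 50→6, 33→3, 30→1
Rank sum = 6 + 3 + 1 = 10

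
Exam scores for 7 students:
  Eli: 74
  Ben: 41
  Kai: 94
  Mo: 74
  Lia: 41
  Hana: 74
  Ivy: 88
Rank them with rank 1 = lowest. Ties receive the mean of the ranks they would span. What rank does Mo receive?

Sorted (ascending): 41, 41, 74, 74, 74, 88, 94
The 2 values of 41 occupy positions 1–2 → average rank (1+2)/2 = 1.5.
The 3 values of 74 occupy positions 3–5 → average rank 4.
Mo has value 74 → rank 4.

4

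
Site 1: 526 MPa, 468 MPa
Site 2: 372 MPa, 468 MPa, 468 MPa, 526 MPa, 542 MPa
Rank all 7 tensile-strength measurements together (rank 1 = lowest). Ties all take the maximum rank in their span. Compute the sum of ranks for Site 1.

10

Sorted (ascending): 372, 468, 468, 468, 526, 526, 542
The 3 values of 468 occupy positions 2–4 → each gets rank 4.
The 2 values of 526 occupy positions 5–6 → each gets rank 6.
Site 1 values → pooled ranks: 526→6, 468→4
Rank sum = 6 + 4 = 10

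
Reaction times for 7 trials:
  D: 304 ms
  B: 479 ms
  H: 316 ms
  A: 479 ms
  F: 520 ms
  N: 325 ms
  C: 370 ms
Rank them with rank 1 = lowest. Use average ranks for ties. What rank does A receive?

5.5

Sorted (ascending): 304, 316, 325, 370, 479, 479, 520
The 2 values of 479 occupy positions 5–6 → average rank (5+6)/2 = 5.5.
A has value 479 ms → rank 5.5.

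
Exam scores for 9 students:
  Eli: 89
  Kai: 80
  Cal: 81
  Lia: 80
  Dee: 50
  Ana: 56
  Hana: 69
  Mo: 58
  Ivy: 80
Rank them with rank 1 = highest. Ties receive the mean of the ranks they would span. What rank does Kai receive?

Sorted (descending): 89, 81, 80, 80, 80, 69, 58, 56, 50
The 3 values of 80 occupy positions 3–5 → average rank 4.
Kai has value 80 → rank 4.

4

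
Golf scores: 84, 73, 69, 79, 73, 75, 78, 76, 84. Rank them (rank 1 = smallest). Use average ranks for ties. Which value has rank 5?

76

Sorted (ascending): 69, 73, 73, 75, 76, 78, 79, 84, 84
The 2 values of 73 occupy positions 2–3 → average rank (2+3)/2 = 2.5.
The 2 values of 84 occupy positions 8–9 → average rank (8+9)/2 = 8.5.
Rank 5 → value 76.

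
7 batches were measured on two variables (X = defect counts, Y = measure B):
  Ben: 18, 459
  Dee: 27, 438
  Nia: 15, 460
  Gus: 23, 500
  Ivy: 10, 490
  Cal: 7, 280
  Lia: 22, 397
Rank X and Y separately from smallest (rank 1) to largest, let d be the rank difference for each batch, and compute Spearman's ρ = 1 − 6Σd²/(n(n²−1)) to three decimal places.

0.179

Ranks of variable 1: 4, 7, 3, 6, 2, 1, 5
Ranks of variable 2: 4, 3, 5, 7, 6, 1, 2
d = r₁ − r₂: 0, 4, -2, -1, -4, 0, 3
d²: 0, 16, 4, 1, 16, 0, 9; Σd² = 46
ρ = 1 − 6·46/(7·48) = 1 − 276/336 = 0.179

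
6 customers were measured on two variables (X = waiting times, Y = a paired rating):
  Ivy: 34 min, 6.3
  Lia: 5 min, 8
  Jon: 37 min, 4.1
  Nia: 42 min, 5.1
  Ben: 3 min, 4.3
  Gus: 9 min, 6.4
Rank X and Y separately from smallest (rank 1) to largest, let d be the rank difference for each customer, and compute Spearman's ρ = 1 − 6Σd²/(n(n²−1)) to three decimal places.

Ranks of variable 1: 4, 2, 5, 6, 1, 3
Ranks of variable 2: 4, 6, 1, 3, 2, 5
d = r₁ − r₂: 0, -4, 4, 3, -1, -2
d²: 0, 16, 16, 9, 1, 4; Σd² = 46
ρ = 1 − 6·46/(6·35) = 1 − 276/210 = -0.314

-0.314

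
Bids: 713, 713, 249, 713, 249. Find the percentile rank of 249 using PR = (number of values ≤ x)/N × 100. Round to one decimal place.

N = 5.
Strictly below 249: 0. Equal to 249: 2.
PR = 2/5 × 100 = 40.0

40.0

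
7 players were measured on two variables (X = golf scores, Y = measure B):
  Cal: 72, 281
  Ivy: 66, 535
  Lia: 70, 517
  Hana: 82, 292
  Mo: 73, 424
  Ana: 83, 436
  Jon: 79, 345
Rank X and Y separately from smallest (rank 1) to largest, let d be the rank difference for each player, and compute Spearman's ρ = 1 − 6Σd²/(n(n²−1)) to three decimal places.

Ranks of variable 1: 3, 1, 2, 6, 4, 7, 5
Ranks of variable 2: 1, 7, 6, 2, 4, 5, 3
d = r₁ − r₂: 2, -6, -4, 4, 0, 2, 2
d²: 4, 36, 16, 16, 0, 4, 4; Σd² = 80
ρ = 1 − 6·80/(7·48) = 1 − 480/336 = -0.429

-0.429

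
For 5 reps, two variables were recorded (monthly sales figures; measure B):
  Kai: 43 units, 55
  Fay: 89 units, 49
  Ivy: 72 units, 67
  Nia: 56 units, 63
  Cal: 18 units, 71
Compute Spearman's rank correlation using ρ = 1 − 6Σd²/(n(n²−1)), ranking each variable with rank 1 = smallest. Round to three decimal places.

-0.600

Ranks of variable 1: 2, 5, 4, 3, 1
Ranks of variable 2: 2, 1, 4, 3, 5
d = r₁ − r₂: 0, 4, 0, 0, -4
d²: 0, 16, 0, 0, 16; Σd² = 32
ρ = 1 − 6·32/(5·24) = 1 − 192/120 = -0.600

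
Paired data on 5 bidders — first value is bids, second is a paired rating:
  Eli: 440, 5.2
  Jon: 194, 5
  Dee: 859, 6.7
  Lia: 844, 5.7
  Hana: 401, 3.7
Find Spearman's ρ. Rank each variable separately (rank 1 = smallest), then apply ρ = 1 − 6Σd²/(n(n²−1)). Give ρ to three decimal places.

0.900

Ranks of variable 1: 3, 1, 5, 4, 2
Ranks of variable 2: 3, 2, 5, 4, 1
d = r₁ − r₂: 0, -1, 0, 0, 1
d²: 0, 1, 0, 0, 1; Σd² = 2
ρ = 1 − 6·2/(5·24) = 1 − 12/120 = 0.900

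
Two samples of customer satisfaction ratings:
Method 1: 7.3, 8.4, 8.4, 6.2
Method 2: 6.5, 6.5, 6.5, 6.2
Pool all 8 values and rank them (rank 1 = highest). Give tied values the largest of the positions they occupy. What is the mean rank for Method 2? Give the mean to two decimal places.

6.50

Sorted (descending): 8.4, 8.4, 7.3, 6.5, 6.5, 6.5, 6.2, 6.2
The 2 values of 8.4 occupy positions 1–2 → each gets rank 2.
The 3 values of 6.5 occupy positions 4–6 → each gets rank 6.
The 2 values of 6.2 occupy positions 7–8 → each gets rank 8.
Method 2 values → pooled ranks: 6.5→6, 6.5→6, 6.5→6, 6.2→8
Mean rank = (6 + 6 + 6 + 8) / 4 = 6.50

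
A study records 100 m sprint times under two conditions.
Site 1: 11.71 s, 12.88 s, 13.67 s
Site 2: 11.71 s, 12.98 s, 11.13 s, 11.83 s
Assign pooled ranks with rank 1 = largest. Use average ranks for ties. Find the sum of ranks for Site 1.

9.5

Sorted (descending): 13.67, 12.98, 12.88, 11.83, 11.71, 11.71, 11.13
The 2 values of 11.71 occupy positions 5–6 → average rank (5+6)/2 = 5.5.
Site 1 values → pooled ranks: 11.71→5.5, 12.88→3, 13.67→1
Rank sum = 5.5 + 3 + 1 = 9.5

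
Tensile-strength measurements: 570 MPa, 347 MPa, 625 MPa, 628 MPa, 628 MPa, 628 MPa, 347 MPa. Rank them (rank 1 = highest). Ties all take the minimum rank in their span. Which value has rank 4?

Sorted (descending): 628, 628, 628, 625, 570, 347, 347
The 3 values of 628 occupy positions 1–3 → each gets rank 1.
The 2 values of 347 occupy positions 6–7 → each gets rank 6.
Rank 4 → value 625.

625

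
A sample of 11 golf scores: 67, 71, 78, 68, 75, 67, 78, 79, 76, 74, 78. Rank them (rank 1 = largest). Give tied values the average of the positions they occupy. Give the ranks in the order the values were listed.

Sorted (descending): 79, 78, 78, 78, 76, 75, 74, 71, 68, 67, 67
The 3 values of 78 occupy positions 2–4 → average rank 3.
The 2 values of 67 occupy positions 10–11 → average rank (10+11)/2 = 10.5.

10.5, 8, 3, 9, 6, 10.5, 3, 1, 5, 7, 3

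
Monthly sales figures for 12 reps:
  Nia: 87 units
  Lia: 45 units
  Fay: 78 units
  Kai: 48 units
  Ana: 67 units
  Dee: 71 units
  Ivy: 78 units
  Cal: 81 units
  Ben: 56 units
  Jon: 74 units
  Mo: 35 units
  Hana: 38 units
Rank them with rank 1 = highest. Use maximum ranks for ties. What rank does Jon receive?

Sorted (descending): 87, 81, 78, 78, 74, 71, 67, 56, 48, 45, 38, 35
The 2 values of 78 occupy positions 3–4 → each gets rank 4.
Jon has value 74 units → rank 5.

5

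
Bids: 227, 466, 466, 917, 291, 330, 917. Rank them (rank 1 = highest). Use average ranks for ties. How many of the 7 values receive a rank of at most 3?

Sorted (descending): 917, 917, 466, 466, 330, 291, 227
The 2 values of 917 occupy positions 1–2 → average rank (1+2)/2 = 1.5.
The 2 values of 466 occupy positions 3–4 → average rank (3+4)/2 = 3.5.
Ranks ≤ 3: {1.5, 1.5} → 2 values.

2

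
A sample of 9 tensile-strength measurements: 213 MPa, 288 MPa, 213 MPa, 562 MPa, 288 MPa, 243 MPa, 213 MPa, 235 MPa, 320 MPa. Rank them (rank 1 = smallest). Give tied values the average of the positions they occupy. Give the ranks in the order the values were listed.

Sorted (ascending): 213, 213, 213, 235, 243, 288, 288, 320, 562
The 3 values of 213 occupy positions 1–3 → average rank 2.
The 2 values of 288 occupy positions 6–7 → average rank (6+7)/2 = 6.5.

2, 6.5, 2, 9, 6.5, 5, 2, 4, 8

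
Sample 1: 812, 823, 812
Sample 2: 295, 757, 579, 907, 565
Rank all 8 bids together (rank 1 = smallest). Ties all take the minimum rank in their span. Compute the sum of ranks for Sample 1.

Sorted (ascending): 295, 565, 579, 757, 812, 812, 823, 907
The 2 values of 812 occupy positions 5–6 → each gets rank 5.
Sample 1 values → pooled ranks: 812→5, 823→7, 812→5
Rank sum = 5 + 7 + 5 = 17

17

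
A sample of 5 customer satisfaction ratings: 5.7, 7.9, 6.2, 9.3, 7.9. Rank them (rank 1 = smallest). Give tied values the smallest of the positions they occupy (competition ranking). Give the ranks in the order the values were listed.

Sorted (ascending): 5.7, 6.2, 7.9, 7.9, 9.3
The 2 values of 7.9 occupy positions 3–4 → each gets rank 3.

1, 3, 2, 5, 3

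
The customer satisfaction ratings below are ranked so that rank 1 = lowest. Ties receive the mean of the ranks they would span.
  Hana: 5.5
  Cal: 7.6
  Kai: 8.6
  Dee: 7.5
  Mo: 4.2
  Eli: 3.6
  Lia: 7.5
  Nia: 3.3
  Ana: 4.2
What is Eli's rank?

Sorted (ascending): 3.3, 3.6, 4.2, 4.2, 5.5, 7.5, 7.5, 7.6, 8.6
The 2 values of 4.2 occupy positions 3–4 → average rank (3+4)/2 = 3.5.
The 2 values of 7.5 occupy positions 6–7 → average rank (6+7)/2 = 6.5.
Eli has value 3.6 → rank 2.

2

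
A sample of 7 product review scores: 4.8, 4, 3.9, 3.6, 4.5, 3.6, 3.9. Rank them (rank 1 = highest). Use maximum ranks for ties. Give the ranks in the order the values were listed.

1, 3, 5, 7, 2, 7, 5

Sorted (descending): 4.8, 4.5, 4, 3.9, 3.9, 3.6, 3.6
The 2 values of 3.9 occupy positions 4–5 → each gets rank 5.
The 2 values of 3.6 occupy positions 6–7 → each gets rank 7.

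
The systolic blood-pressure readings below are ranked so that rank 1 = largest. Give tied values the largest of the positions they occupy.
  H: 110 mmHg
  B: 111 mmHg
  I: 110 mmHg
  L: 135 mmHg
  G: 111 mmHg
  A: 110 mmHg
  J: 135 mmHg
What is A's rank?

7

Sorted (descending): 135, 135, 111, 111, 110, 110, 110
The 2 values of 135 occupy positions 1–2 → each gets rank 2.
The 2 values of 111 occupy positions 3–4 → each gets rank 4.
The 3 values of 110 occupy positions 5–7 → each gets rank 7.
A has value 110 mmHg → rank 7.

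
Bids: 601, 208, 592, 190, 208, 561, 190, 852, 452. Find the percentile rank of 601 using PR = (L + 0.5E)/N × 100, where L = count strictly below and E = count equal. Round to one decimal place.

N = 9.
Strictly below 601: 7. Equal to 601: 1.
PR = (7 + 0.5·1)/9 × 100 = 83.3

83.3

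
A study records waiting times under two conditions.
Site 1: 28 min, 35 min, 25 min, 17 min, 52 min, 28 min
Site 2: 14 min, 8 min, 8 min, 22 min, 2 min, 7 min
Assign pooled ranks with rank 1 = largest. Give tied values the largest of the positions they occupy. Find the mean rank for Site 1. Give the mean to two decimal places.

Sorted (descending): 52, 35, 28, 28, 25, 22, 17, 14, 8, 8, 7, 2
The 2 values of 28 occupy positions 3–4 → each gets rank 4.
The 2 values of 8 occupy positions 9–10 → each gets rank 10.
Site 1 values → pooled ranks: 28→4, 35→2, 25→5, 17→7, 52→1, 28→4
Mean rank = (4 + 2 + 5 + 7 + 1 + 4) / 6 = 3.83

3.83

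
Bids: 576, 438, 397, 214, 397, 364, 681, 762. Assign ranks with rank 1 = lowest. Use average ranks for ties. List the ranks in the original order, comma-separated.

6, 5, 3.5, 1, 3.5, 2, 7, 8

Sorted (ascending): 214, 364, 397, 397, 438, 576, 681, 762
The 2 values of 397 occupy positions 3–4 → average rank (3+4)/2 = 3.5.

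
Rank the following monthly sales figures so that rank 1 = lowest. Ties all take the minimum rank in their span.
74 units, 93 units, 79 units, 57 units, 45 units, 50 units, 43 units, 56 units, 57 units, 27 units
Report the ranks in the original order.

8, 10, 9, 6, 3, 4, 2, 5, 6, 1

Sorted (ascending): 27, 43, 45, 50, 56, 57, 57, 74, 79, 93
The 2 values of 57 occupy positions 6–7 → each gets rank 6.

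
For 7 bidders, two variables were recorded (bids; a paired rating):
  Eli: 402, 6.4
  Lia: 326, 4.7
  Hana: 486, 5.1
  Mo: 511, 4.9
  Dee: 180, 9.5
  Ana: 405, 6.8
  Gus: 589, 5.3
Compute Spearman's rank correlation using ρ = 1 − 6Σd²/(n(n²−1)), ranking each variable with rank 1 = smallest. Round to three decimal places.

Ranks of variable 1: 3, 2, 5, 6, 1, 4, 7
Ranks of variable 2: 5, 1, 3, 2, 7, 6, 4
d = r₁ − r₂: -2, 1, 2, 4, -6, -2, 3
d²: 4, 1, 4, 16, 36, 4, 9; Σd² = 74
ρ = 1 − 6·74/(7·48) = 1 − 444/336 = -0.321

-0.321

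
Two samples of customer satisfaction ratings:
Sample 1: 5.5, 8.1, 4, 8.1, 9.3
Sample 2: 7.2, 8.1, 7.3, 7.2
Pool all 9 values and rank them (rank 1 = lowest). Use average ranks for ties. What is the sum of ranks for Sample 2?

Sorted (ascending): 4, 5.5, 7.2, 7.2, 7.3, 8.1, 8.1, 8.1, 9.3
The 2 values of 7.2 occupy positions 3–4 → average rank (3+4)/2 = 3.5.
The 3 values of 8.1 occupy positions 6–8 → average rank 7.
Sample 2 values → pooled ranks: 7.2→3.5, 8.1→7, 7.3→5, 7.2→3.5
Rank sum = 3.5 + 7 + 5 + 3.5 = 19

19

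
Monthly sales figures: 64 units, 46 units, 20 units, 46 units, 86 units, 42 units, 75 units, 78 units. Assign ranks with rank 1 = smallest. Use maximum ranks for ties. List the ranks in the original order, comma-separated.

Sorted (ascending): 20, 42, 46, 46, 64, 75, 78, 86
The 2 values of 46 occupy positions 3–4 → each gets rank 4.

5, 4, 1, 4, 8, 2, 6, 7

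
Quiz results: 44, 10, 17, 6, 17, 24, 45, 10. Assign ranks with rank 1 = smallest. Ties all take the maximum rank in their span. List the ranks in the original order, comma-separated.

7, 3, 5, 1, 5, 6, 8, 3

Sorted (ascending): 6, 10, 10, 17, 17, 24, 44, 45
The 2 values of 10 occupy positions 2–3 → each gets rank 3.
The 2 values of 17 occupy positions 4–5 → each gets rank 5.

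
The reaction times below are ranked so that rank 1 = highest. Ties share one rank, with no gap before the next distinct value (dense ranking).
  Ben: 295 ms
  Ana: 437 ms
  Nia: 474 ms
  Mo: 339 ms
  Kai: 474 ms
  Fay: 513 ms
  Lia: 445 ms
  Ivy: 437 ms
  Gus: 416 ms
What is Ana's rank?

Sorted (descending): 513, 474, 474, 445, 437, 437, 416, 339, 295
The 2 values of 474 share dense rank 2.
The 2 values of 437 share dense rank 4.
Remaining distinct values take the next consecutive integers.
Ana has value 437 ms → rank 4.

4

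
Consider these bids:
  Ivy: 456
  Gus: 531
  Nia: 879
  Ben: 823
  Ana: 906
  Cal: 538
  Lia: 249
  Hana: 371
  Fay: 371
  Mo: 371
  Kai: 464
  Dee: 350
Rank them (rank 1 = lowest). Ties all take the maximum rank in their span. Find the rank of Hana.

5

Sorted (ascending): 249, 350, 371, 371, 371, 456, 464, 531, 538, 823, 879, 906
The 3 values of 371 occupy positions 3–5 → each gets rank 5.
Hana has value 371 → rank 5.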